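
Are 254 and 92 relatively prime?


Euclidean algorithm:
254 = 2 * 92 + 70
92 = 1 * 70 + 22
70 = 3 * 22 + 4
22 = 5 * 4 + 2
4 = 2 * 2 + 0
GCD(254, 92) = 2

No, not coprime (GCD = 2)


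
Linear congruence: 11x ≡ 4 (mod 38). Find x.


GCD(11, 38) = 1, unique solution
a^(-1) mod 38 = 7
x = 7 * 4 mod 38 = 28

x ≡ 28 (mod 38)


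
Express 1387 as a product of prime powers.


1387 / 19 = 73
73 / 73 = 1
1387 = 19 × 73


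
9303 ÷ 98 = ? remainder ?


9303 = 98 * 94 + 91
Check: 9212 + 91 = 9303

q = 94, r = 91


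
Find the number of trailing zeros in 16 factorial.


floor(16/5) = 3
Total = 3

3 trailing zeros


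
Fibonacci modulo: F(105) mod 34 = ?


F(k) mod 34 for k=1..105:
1, 1, 2, 3, 5, 8, 13, 21, 0, 21, 21, 8, 29, 3, 32, 1, 33, 0, 33, 33, 32, 31, 29, 26, 21, 13, 0, 13, 13, 26, 5, 31, 2, 33, 1, 0, 1, 1, 2, 3, 5, 8, 13, 21, 0, 21, 21, 8, 29, 3, 32, 1, 33, 0, 33, 33, 32, 31, 29, 26, 21, 13, 0, 13, 13, 26, 5, 31, 2, 33, 1, 0, 1, 1, 2, 3, 5, 8, 13, 21, 0, 21, 21, 8, 29, 3, 32, 1, 33, 0, 33, 33, 32, 31, 29, 26, 21, 13, 0, 13, 13, 26, 5, 31, 2
F(105) mod 34 = 2


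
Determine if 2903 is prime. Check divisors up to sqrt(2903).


Check divisors up to sqrt(2903) = 53.8795
No divisors found.
2903 is prime.

Yes, 2903 is prime


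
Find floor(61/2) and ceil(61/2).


61/2 = 30.5000
floor = 30
ceil = 31

floor = 30, ceil = 31


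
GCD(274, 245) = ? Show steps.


274 = 1 * 245 + 29
245 = 8 * 29 + 13
29 = 2 * 13 + 3
13 = 4 * 3 + 1
3 = 3 * 1 + 0
GCD = 1


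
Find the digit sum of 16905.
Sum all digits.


1 + 6 + 9 + 0 + 5 = 21


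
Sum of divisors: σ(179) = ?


Divisors of 179: 1, 179
Sum = 1 + 179 = 180

σ(179) = 180


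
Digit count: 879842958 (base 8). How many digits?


879842958 in base 8 = 6434253216
Number of digits = 10

10 digits (base 8)


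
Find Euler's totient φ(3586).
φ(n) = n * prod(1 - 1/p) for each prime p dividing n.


3586 = 2 × 11 × 163
Prime factors: 2, 11, 163
φ(3586) = 3586 × (1-1/2) × (1-1/11) × (1-1/163)
= 3586 × 1/2 × 10/11 × 162/163 = 1620

φ(3586) = 1620


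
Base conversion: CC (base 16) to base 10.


CC (base 16) = 204 (decimal)
204 (decimal) = 204 (base 10)


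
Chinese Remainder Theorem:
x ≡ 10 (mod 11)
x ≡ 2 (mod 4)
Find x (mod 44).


M = 11*4 = 44
M1 = M/11 = 4, M2 = M/4 = 11
M1^(-1) mod 11 = 3, M2^(-1) mod 4 = 3
x = 10*4*3 + 2*11*3 = 186
186 mod 44 = 10
Check: 10 mod 11 = 10 ✓, 10 mod 4 = 2 ✓

x ≡ 10 (mod 44)


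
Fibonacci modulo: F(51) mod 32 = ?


F(k) mod 32 for k=1..51:
1, 1, 2, 3, 5, 8, 13, 21, 2, 23, 25, 16, 9, 25, 2, 27, 29, 24, 21, 13, 2, 15, 17, 0, 17, 17, 2, 19, 21, 8, 29, 5, 2, 7, 9, 16, 25, 9, 2, 11, 13, 24, 5, 29, 2, 31, 1, 0, 1, 1, 2
F(51) mod 32 = 2


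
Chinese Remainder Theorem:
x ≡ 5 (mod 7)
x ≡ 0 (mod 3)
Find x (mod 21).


M = 7*3 = 21
M1 = M/7 = 3, M2 = M/3 = 7
M1^(-1) mod 7 = 5, M2^(-1) mod 3 = 1
x = 5*3*5 + 0*7*1 = 75
75 mod 21 = 12
Check: 12 mod 7 = 5 ✓, 12 mod 3 = 0 ✓

x ≡ 12 (mod 21)


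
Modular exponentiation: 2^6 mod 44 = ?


2^1 mod 44 = 2
2^2 mod 44 = 4
2^3 mod 44 = 8
2^4 mod 44 = 16
2^5 mod 44 = 32
2^6 mod 44 = 20


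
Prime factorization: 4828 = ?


4828 / 2 = 2414
2414 / 2 = 1207
1207 / 17 = 71
71 / 71 = 1
4828 = 2^2 × 17 × 71


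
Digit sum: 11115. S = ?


1 + 1 + 1 + 1 + 5 = 9


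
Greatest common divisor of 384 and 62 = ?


384 = 6 * 62 + 12
62 = 5 * 12 + 2
12 = 6 * 2 + 0
GCD = 2


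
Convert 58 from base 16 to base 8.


58 (base 16) = 88 (decimal)
88 (decimal) = 130 (base 8)


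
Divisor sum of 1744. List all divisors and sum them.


Divisors of 1744: 1, 2, 4, 8, 16, 109, 218, 436, 872, 1744
Sum = 1 + 2 + 4 + 8 + 16 + 109 + 218 + 436 + 872 + 1744 = 3410

σ(1744) = 3410


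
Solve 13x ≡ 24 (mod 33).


GCD(13, 33) = 1, unique solution
a^(-1) mod 33 = 28
x = 28 * 24 mod 33 = 12

x ≡ 12 (mod 33)


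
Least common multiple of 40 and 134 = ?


GCD(40, 134) = 2
LCM = 40*134/2 = 5360/2 = 2680

LCM = 2680


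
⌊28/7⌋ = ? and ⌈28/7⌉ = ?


28/7 = 4.0000
floor = 4
ceil = 4

floor = 4, ceil = 4


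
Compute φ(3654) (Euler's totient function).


3654 = 2 × 3^2 × 7 × 29
Prime factors: 2, 3, 7, 29
φ(3654) = 3654 × (1-1/2) × (1-1/3) × (1-1/7) × (1-1/29)
= 3654 × 1/2 × 2/3 × 6/7 × 28/29 = 1008

φ(3654) = 1008


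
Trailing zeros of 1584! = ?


floor(1584/5) = 316
floor(1584/25) = 63
floor(1584/125) = 12
floor(1584/625) = 2
Total = 393

393 trailing zeros


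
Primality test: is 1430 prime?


1430 / 2 = 715 (exact division)
1430 is NOT prime.

No, 1430 is not prime


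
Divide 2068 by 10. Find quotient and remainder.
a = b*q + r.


2068 = 10 * 206 + 8
Check: 2060 + 8 = 2068

q = 206, r = 8


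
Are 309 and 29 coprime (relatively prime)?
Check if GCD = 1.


Euclidean algorithm:
309 = 10 * 29 + 19
29 = 1 * 19 + 10
19 = 1 * 10 + 9
10 = 1 * 9 + 1
9 = 9 * 1 + 0
GCD(309, 29) = 1

Yes, coprime (GCD = 1)


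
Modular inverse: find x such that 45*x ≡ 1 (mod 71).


Use the extended Euclidean algorithm on (71, 45); each row r = 71*s + 45*t:
r=71, s=1, t=0
r=45, s=0, t=1
q=1: r=26, s=1, t=-1   [71*(1) + 45*(-1) = 26]
q=1: r=19, s=-1, t=2   [71*(-1) + 45*(2) = 19]
q=1: r=7, s=2, t=-3   [71*(2) + 45*(-3) = 7]
q=2: r=5, s=-5, t=8   [71*(-5) + 45*(8) = 5]
q=1: r=2, s=7, t=-11   [71*(7) + 45*(-11) = 2]
q=2: r=1, s=-19, t=30   [71*(-19) + 45*(30) = 1]
q=2: r=0, s=45, t=-71   [71*(45) + 45*(-71) = 0]
GCD = 1 with t = 30, so 45*(30) ≡ 1 (mod 71)
Inverse = 30 mod 71 = 30
Check: 45 * 30 = 1350 ≡ 1 (mod 71)

45^(-1) ≡ 30 (mod 71)


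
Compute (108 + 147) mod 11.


108 + 147 = 255
255 mod 11 = 2


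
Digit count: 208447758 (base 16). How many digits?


208447758 in base 16 = C6CA90E
Number of digits = 7

7 digits (base 16)


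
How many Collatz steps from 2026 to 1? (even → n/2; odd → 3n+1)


2026 → 1013 → 3040 → 1520 → 760 → 380 → 190 → 95 → 286 → 143 → 430 → 215 → 646 → 323 → 970 → 485 → 1456 → 728 → 364 → 182 → 91 → 274 → 137 → 412 → 206 → 103 → 310 → 155 → 466 → 233 → 700 → 350 → 175 → 526 → 263 → 790 → 395 → 1186 → 593 → 1780 → 890 → 445 → 1336 → 668 → 334 → 167 → 502 → 251 → 754 → 377 → 1132 → 566 → 283 → 850 → 425 → 1276 → 638 → 319 → 958 → 479 → 1438 → 719 → 2158 → 1079 → 3238 → 1619 → 4858 → 2429 → 7288 → 3644 → 1822 → 911 → 2734 → 1367 → 4102 → 2051 → 6154 → 3077 → 9232 → 4616 → 2308 → 1154 → 577 → 1732 → 866 → 433 → 1300 → 650 → 325 → 976 → 488 → 244 → 122 → 61 → 184 → 92 → 46 → 23 → 70 → 35 → 106 → 53 → 160 → 80 → 40 → 20 → 10 → 5 → 16 → 8 → 4 → 2 → 1
Total steps = 112

112 steps


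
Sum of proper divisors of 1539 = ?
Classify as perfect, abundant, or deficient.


Proper divisors: 1, 3, 9, 19, 27, 57, 81, 171, 513
Sum = 1 + 3 + 9 + 19 + 27 + 57 + 81 + 171 + 513 = 881
881 < 1539 → deficient

s(1539) = 881 (deficient)


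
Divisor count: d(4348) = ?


4348 = 2^2 × 1087^1
d(4348) = (2+1) × (1+1) = 6

6 divisors


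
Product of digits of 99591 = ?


9 × 9 × 5 × 9 × 1 = 3645


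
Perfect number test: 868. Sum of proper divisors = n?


Proper divisors of 868: 1, 2, 4, 7, 14, 28, 31, 62, 124, 217, 434
Sum = 1 + 2 + 4 + 7 + 14 + 28 + 31 + 62 + 124 + 217 + 434 = 924

No, 868 is not perfect (924 ≠ 868)


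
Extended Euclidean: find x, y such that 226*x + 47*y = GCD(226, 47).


Tabular extended Euclidean (each row: r = 226*s + 47*t):
r=226, s=1, t=0
r=47, s=0, t=1
q=4: r=38, s=1, t=-4   [226*(1) + 47*(-4) = 38]
q=1: r=9, s=-1, t=5   [226*(-1) + 47*(5) = 9]
q=4: r=2, s=5, t=-24   [226*(5) + 47*(-24) = 2]
q=4: r=1, s=-21, t=101   [226*(-21) + 47*(101) = 1]
q=2: r=0, s=47, t=-226   [226*(47) + 47*(-226) = 0]
GCD = 1; from the row with r=1: x=-21, y=101
Check: 226*(-21) + 47*(101) = -4746 + 4747 = 1

GCD = 1, x = -21, y = 101


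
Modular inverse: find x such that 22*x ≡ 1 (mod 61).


Use the extended Euclidean algorithm on (61, 22); each row r = 61*s + 22*t:
r=61, s=1, t=0
r=22, s=0, t=1
q=2: r=17, s=1, t=-2   [61*(1) + 22*(-2) = 17]
q=1: r=5, s=-1, t=3   [61*(-1) + 22*(3) = 5]
q=3: r=2, s=4, t=-11   [61*(4) + 22*(-11) = 2]
q=2: r=1, s=-9, t=25   [61*(-9) + 22*(25) = 1]
q=2: r=0, s=22, t=-61   [61*(22) + 22*(-61) = 0]
GCD = 1 with t = 25, so 22*(25) ≡ 1 (mod 61)
Inverse = 25 mod 61 = 25
Check: 22 * 25 = 550 ≡ 1 (mod 61)

22^(-1) ≡ 25 (mod 61)


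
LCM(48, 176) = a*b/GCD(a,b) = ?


GCD(48, 176) = 16
LCM = 48*176/16 = 8448/16 = 528

LCM = 528


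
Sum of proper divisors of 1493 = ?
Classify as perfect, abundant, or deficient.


Proper divisors: 1
Sum = 1 = 1
1 < 1493 → deficient

s(1493) = 1 (deficient)


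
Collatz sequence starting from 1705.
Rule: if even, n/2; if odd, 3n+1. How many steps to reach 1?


1705 → 5116 → 2558 → 1279 → 3838 → 1919 → 5758 → 2879 → 8638 → 4319 → 12958 → 6479 → 19438 → 9719 → 29158 → 14579 → 43738 → 21869 → 65608 → 32804 → 16402 → 8201 → 24604 → 12302 → 6151 → 18454 → 9227 → 27682 → 13841 → 41524 → 20762 → 10381 → 31144 → 15572 → 7786 → 3893 → 11680 → 5840 → 2920 → 1460 → 730 → 365 → 1096 → 548 → 274 → 137 → 412 → 206 → 103 → 310 → 155 → 466 → 233 → 700 → 350 → 175 → 526 → 263 → 790 → 395 → 1186 → 593 → 1780 → 890 → 445 → 1336 → 668 → 334 → 167 → 502 → 251 → 754 → 377 → 1132 → 566 → 283 → 850 → 425 → 1276 → 638 → 319 → 958 → 479 → 1438 → 719 → 2158 → 1079 → 3238 → 1619 → 4858 → 2429 → 7288 → 3644 → 1822 → 911 → 2734 → 1367 → 4102 → 2051 → 6154 → 3077 → 9232 → 4616 → 2308 → 1154 → 577 → 1732 → 866 → 433 → 1300 → 650 → 325 → 976 → 488 → 244 → 122 → 61 → 184 → 92 → 46 → 23 → 70 → 35 → 106 → 53 → 160 → 80 → 40 → 20 → 10 → 5 → 16 → 8 → 4 → 2 → 1
Total steps = 135

135 steps


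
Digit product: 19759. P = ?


1 × 9 × 7 × 5 × 9 = 2835


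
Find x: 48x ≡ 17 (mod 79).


GCD(48, 79) = 1, unique solution
a^(-1) mod 79 = 28
x = 28 * 17 mod 79 = 2

x ≡ 2 (mod 79)


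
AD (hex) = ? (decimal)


AD (base 16) = 173 (decimal)
173 (decimal) = 173 (base 10)


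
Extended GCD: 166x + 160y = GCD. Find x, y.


Tabular extended Euclidean (each row: r = 166*s + 160*t):
r=166, s=1, t=0
r=160, s=0, t=1
q=1: r=6, s=1, t=-1   [166*(1) + 160*(-1) = 6]
q=26: r=4, s=-26, t=27   [166*(-26) + 160*(27) = 4]
q=1: r=2, s=27, t=-28   [166*(27) + 160*(-28) = 2]
q=2: r=0, s=-80, t=83   [166*(-80) + 160*(83) = 0]
GCD = 2; from the row with r=2: x=27, y=-28
Check: 166*(27) + 160*(-28) = 4482 - 4480 = 2

GCD = 2, x = 27, y = -28


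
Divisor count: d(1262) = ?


1262 = 2^1 × 631^1
d(1262) = (1+1) × (1+1) = 4

4 divisors


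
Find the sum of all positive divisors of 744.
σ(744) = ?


Divisors of 744: 1, 2, 3, 4, 6, 8, 12, 24, 31, 62, 93, 124, 186, 248, 372, 744
Sum = 1 + 2 + 3 + 4 + 6 + 8 + 12 + 24 + 31 + 62 + 93 + 124 + 186 + 248 + 372 + 744 = 1920

σ(744) = 1920


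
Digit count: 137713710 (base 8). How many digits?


137713710 in base 8 = 1015254056
Number of digits = 10

10 digits (base 8)


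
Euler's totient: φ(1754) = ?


1754 = 2 × 877
Prime factors: 2, 877
φ(1754) = 1754 × (1-1/2) × (1-1/877)
= 1754 × 1/2 × 876/877 = 876

φ(1754) = 876


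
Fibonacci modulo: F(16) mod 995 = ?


F(k) mod 995 for k=1..16:
1, 1, 2, 3, 5, 8, 13, 21, 34, 55, 89, 144, 233, 377, 610, 987
F(16) mod 995 = 987


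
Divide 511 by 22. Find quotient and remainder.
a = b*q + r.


511 = 22 * 23 + 5
Check: 506 + 5 = 511

q = 23, r = 5


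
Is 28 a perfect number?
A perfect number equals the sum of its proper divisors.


Proper divisors of 28: 1, 2, 4, 7, 14
Sum = 1 + 2 + 4 + 7 + 14 = 28

Yes, 28 is perfect (28 = 28)


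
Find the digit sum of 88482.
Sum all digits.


8 + 8 + 4 + 8 + 2 = 30


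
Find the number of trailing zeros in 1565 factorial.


floor(1565/5) = 313
floor(1565/25) = 62
floor(1565/125) = 12
floor(1565/625) = 2
Total = 389

389 trailing zeros


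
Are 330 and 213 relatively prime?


Euclidean algorithm:
330 = 1 * 213 + 117
213 = 1 * 117 + 96
117 = 1 * 96 + 21
96 = 4 * 21 + 12
21 = 1 * 12 + 9
12 = 1 * 9 + 3
9 = 3 * 3 + 0
GCD(330, 213) = 3

No, not coprime (GCD = 3)


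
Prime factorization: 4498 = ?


4498 / 2 = 2249
2249 / 13 = 173
173 / 173 = 1
4498 = 2 × 13 × 173


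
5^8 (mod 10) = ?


5^1 mod 10 = 5
5^2 mod 10 = 5
5^3 mod 10 = 5
5^4 mod 10 = 5
5^5 mod 10 = 5
5^6 mod 10 = 5
5^7 mod 10 = 5
5^8 mod 10 = 5


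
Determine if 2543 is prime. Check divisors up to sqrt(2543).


Check divisors up to sqrt(2543) = 50.4282
No divisors found.
2543 is prime.

Yes, 2543 is prime


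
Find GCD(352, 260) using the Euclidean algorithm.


352 = 1 * 260 + 92
260 = 2 * 92 + 76
92 = 1 * 76 + 16
76 = 4 * 16 + 12
16 = 1 * 12 + 4
12 = 3 * 4 + 0
GCD = 4


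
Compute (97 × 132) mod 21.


97 × 132 = 12804
12804 mod 21 = 15


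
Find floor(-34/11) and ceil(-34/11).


-34/11 = -3.0909
floor = -4
ceil = -3

floor = -4, ceil = -3


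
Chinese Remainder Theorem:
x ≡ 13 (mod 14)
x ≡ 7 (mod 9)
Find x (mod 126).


M = 14*9 = 126
M1 = M/14 = 9, M2 = M/9 = 14
M1^(-1) mod 14 = 11, M2^(-1) mod 9 = 2
x = 13*9*11 + 7*14*2 = 1483
1483 mod 126 = 97
Check: 97 mod 14 = 13 ✓, 97 mod 9 = 7 ✓

x ≡ 97 (mod 126)


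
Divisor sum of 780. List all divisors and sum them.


Divisors of 780: 1, 2, 3, 4, 5, 6, 10, 12, 13, 15, 20, 26, 30, 39, 52, 60, 65, 78, 130, 156, 195, 260, 390, 780
Sum = 1 + 2 + 3 + 4 + 5 + 6 + 10 + 12 + 13 + 15 + 20 + 26 + 30 + 39 + 52 + 60 + 65 + 78 + 130 + 156 + 195 + 260 + 390 + 780 = 2352

σ(780) = 2352


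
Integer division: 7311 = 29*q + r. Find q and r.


7311 = 29 * 252 + 3
Check: 7308 + 3 = 7311

q = 252, r = 3


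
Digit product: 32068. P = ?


3 × 2 × 0 × 6 × 8 = 0


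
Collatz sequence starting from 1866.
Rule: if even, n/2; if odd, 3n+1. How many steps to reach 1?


1866 → 933 → 2800 → 1400 → 700 → 350 → 175 → 526 → 263 → 790 → 395 → 1186 → 593 → 1780 → 890 → 445 → 1336 → 668 → 334 → 167 → 502 → 251 → 754 → 377 → 1132 → 566 → 283 → 850 → 425 → 1276 → 638 → 319 → 958 → 479 → 1438 → 719 → 2158 → 1079 → 3238 → 1619 → 4858 → 2429 → 7288 → 3644 → 1822 → 911 → 2734 → 1367 → 4102 → 2051 → 6154 → 3077 → 9232 → 4616 → 2308 → 1154 → 577 → 1732 → 866 → 433 → 1300 → 650 → 325 → 976 → 488 → 244 → 122 → 61 → 184 → 92 → 46 → 23 → 70 → 35 → 106 → 53 → 160 → 80 → 40 → 20 → 10 → 5 → 16 → 8 → 4 → 2 → 1
Total steps = 86

86 steps


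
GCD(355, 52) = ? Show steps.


355 = 6 * 52 + 43
52 = 1 * 43 + 9
43 = 4 * 9 + 7
9 = 1 * 7 + 2
7 = 3 * 2 + 1
2 = 2 * 1 + 0
GCD = 1


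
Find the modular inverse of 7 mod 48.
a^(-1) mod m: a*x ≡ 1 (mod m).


Use the extended Euclidean algorithm on (48, 7); each row r = 48*s + 7*t:
r=48, s=1, t=0
r=7, s=0, t=1
q=6: r=6, s=1, t=-6   [48*(1) + 7*(-6) = 6]
q=1: r=1, s=-1, t=7   [48*(-1) + 7*(7) = 1]
q=6: r=0, s=7, t=-48   [48*(7) + 7*(-48) = 0]
GCD = 1 with t = 7, so 7*(7) ≡ 1 (mod 48)
Inverse = 7 mod 48 = 7
Check: 7 * 7 = 49 ≡ 1 (mod 48)

7^(-1) ≡ 7 (mod 48)


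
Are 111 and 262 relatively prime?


Euclidean algorithm:
262 = 2 * 111 + 40
111 = 2 * 40 + 31
40 = 1 * 31 + 9
31 = 3 * 9 + 4
9 = 2 * 4 + 1
4 = 4 * 1 + 0
GCD(111, 262) = 1

Yes, coprime (GCD = 1)


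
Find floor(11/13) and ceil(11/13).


11/13 = 0.8462
floor = 0
ceil = 1

floor = 0, ceil = 1


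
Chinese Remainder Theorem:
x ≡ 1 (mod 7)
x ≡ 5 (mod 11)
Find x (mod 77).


M = 7*11 = 77
M1 = M/7 = 11, M2 = M/11 = 7
M1^(-1) mod 7 = 2, M2^(-1) mod 11 = 8
x = 1*11*2 + 5*7*8 = 302
302 mod 77 = 71
Check: 71 mod 7 = 1 ✓, 71 mod 11 = 5 ✓

x ≡ 71 (mod 77)


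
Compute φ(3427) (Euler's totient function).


3427 = 23 × 149
Prime factors: 23, 149
φ(3427) = 3427 × (1-1/23) × (1-1/149)
= 3427 × 22/23 × 148/149 = 3256

φ(3427) = 3256


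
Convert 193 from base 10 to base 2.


193 (base 10) = 193 (decimal)
193 (decimal) = 11000001 (base 2)


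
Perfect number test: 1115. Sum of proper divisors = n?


Proper divisors of 1115: 1, 5, 223
Sum = 1 + 5 + 223 = 229

No, 1115 is not perfect (229 ≠ 1115)


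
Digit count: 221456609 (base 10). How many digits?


221456609 has 9 digits in base 10
floor(log10(221456609)) + 1 = floor(8.3453) + 1 = 9

9 digits (base 10)


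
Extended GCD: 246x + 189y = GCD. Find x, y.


Tabular extended Euclidean (each row: r = 246*s + 189*t):
r=246, s=1, t=0
r=189, s=0, t=1
q=1: r=57, s=1, t=-1   [246*(1) + 189*(-1) = 57]
q=3: r=18, s=-3, t=4   [246*(-3) + 189*(4) = 18]
q=3: r=3, s=10, t=-13   [246*(10) + 189*(-13) = 3]
q=6: r=0, s=-63, t=82   [246*(-63) + 189*(82) = 0]
GCD = 3; from the row with r=3: x=10, y=-13
Check: 246*(10) + 189*(-13) = 2460 - 2457 = 3

GCD = 3, x = 10, y = -13


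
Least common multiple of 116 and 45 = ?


GCD(116, 45) = 1
LCM = 116*45/1 = 5220/1 = 5220

LCM = 5220


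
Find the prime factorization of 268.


268 / 2 = 134
134 / 2 = 67
67 / 67 = 1
268 = 2^2 × 67


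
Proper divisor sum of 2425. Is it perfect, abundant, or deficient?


Proper divisors: 1, 5, 25, 97, 485
Sum = 1 + 5 + 25 + 97 + 485 = 613
613 < 2425 → deficient

s(2425) = 613 (deficient)


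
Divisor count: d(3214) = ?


3214 = 2^1 × 1607^1
d(3214) = (1+1) × (1+1) = 4

4 divisors


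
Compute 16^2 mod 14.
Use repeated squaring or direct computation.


16^1 mod 14 = 2
16^2 mod 14 = 4


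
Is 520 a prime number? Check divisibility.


520 / 2 = 260 (exact division)
520 is NOT prime.

No, 520 is not prime


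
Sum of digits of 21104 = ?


2 + 1 + 1 + 0 + 4 = 8


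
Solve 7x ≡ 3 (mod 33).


GCD(7, 33) = 1, unique solution
a^(-1) mod 33 = 19
x = 19 * 3 mod 33 = 24

x ≡ 24 (mod 33)


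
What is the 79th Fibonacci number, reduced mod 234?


F(k) mod 234 for k=1..79:
1, 1, 2, 3, 5, 8, 13, 21, 34, 55, 89, 144, 233, 143, 142, 51, 193, 10, 203, 213, 182, 161, 109, 36, 145, 181, 92, 39, 131, 170, 67, 3, 70, 73, 143, 216, 125, 107, 232, 105, 103, 208, 77, 51, 128, 179, 73, 18, 91, 109, 200, 75, 41, 116, 157, 39, 196, 1, 197, 198, 161, 125, 52, 177, 229, 172, 167, 105, 38, 143, 181, 90, 37, 127, 164, 57, 221, 44, 31
F(79) mod 234 = 31


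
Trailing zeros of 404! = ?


floor(404/5) = 80
floor(404/25) = 16
floor(404/125) = 3
Total = 99

99 trailing zeros


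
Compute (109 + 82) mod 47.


109 + 82 = 191
191 mod 47 = 3


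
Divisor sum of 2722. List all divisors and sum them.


Divisors of 2722: 1, 2, 1361, 2722
Sum = 1 + 2 + 1361 + 2722 = 4086

σ(2722) = 4086


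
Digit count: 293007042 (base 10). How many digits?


293007042 has 9 digits in base 10
floor(log10(293007042)) + 1 = floor(8.4669) + 1 = 9

9 digits (base 10)


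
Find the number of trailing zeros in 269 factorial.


floor(269/5) = 53
floor(269/25) = 10
floor(269/125) = 2
Total = 65

65 trailing zeros


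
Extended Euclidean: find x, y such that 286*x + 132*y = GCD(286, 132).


Tabular extended Euclidean (each row: r = 286*s + 132*t):
r=286, s=1, t=0
r=132, s=0, t=1
q=2: r=22, s=1, t=-2   [286*(1) + 132*(-2) = 22]
q=6: r=0, s=-6, t=13   [286*(-6) + 132*(13) = 0]
GCD = 22; from the row with r=22: x=1, y=-2
Check: 286*(1) + 132*(-2) = 286 - 264 = 22

GCD = 22, x = 1, y = -2


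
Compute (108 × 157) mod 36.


108 × 157 = 16956
16956 mod 36 = 0


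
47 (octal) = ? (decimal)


47 (base 8) = 39 (decimal)
39 (decimal) = 39 (base 10)


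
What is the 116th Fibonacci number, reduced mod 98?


F(k) mod 98 for k=1..116:
1, 1, 2, 3, 5, 8, 13, 21, 34, 55, 89, 46, 37, 83, 22, 7, 29, 36, 65, 3, 68, 71, 41, 14, 55, 69, 26, 95, 23, 20, 43, 63, 8, 71, 79, 52, 33, 85, 20, 7, 27, 34, 61, 95, 58, 55, 15, 70, 85, 57, 44, 3, 47, 50, 97, 49, 48, 97, 47, 46, 93, 41, 36, 77, 15, 92, 9, 3, 12, 15, 27, 42, 69, 13, 82, 95, 79, 76, 57, 35, 92, 29, 23, 52, 75, 29, 6, 35, 41, 76, 19, 95, 16, 13, 29, 42, 71, 15, 86, 3, 89, 92, 83, 77, 62, 41, 5, 46, 51, 97, 50, 49, 1, 50, 51, 3
F(116) mod 98 = 3


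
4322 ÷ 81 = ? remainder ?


4322 = 81 * 53 + 29
Check: 4293 + 29 = 4322

q = 53, r = 29


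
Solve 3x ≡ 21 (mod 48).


GCD(3, 48) = 3 divides 21
Divide: 1x ≡ 7 (mod 16)
x ≡ 7 (mod 16)


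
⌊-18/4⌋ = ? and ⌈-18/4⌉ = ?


-18/4 = -4.5000
floor = -5
ceil = -4

floor = -5, ceil = -4


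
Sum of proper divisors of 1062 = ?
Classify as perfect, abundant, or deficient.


Proper divisors: 1, 2, 3, 6, 9, 18, 59, 118, 177, 354, 531
Sum = 1 + 2 + 3 + 6 + 9 + 18 + 59 + 118 + 177 + 354 + 531 = 1278
1278 > 1062 → abundant

s(1062) = 1278 (abundant)


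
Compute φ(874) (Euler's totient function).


874 = 2 × 19 × 23
Prime factors: 2, 19, 23
φ(874) = 874 × (1-1/2) × (1-1/19) × (1-1/23)
= 874 × 1/2 × 18/19 × 22/23 = 396

φ(874) = 396


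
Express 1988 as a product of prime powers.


1988 / 2 = 994
994 / 2 = 497
497 / 7 = 71
71 / 71 = 1
1988 = 2^2 × 7 × 71


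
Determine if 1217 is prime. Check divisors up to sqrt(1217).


Check divisors up to sqrt(1217) = 34.8855
No divisors found.
1217 is prime.

Yes, 1217 is prime


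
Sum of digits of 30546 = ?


3 + 0 + 5 + 4 + 6 = 18


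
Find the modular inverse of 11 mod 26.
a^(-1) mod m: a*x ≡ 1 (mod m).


Use the extended Euclidean algorithm on (26, 11); each row r = 26*s + 11*t:
r=26, s=1, t=0
r=11, s=0, t=1
q=2: r=4, s=1, t=-2   [26*(1) + 11*(-2) = 4]
q=2: r=3, s=-2, t=5   [26*(-2) + 11*(5) = 3]
q=1: r=1, s=3, t=-7   [26*(3) + 11*(-7) = 1]
q=3: r=0, s=-11, t=26   [26*(-11) + 11*(26) = 0]
GCD = 1 with t = -7, so 11*(-7) ≡ 1 (mod 26)
Inverse = -7 mod 26 = 19
Check: 11 * 19 = 209 ≡ 1 (mod 26)

11^(-1) ≡ 19 (mod 26)


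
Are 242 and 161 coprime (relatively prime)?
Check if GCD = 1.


Euclidean algorithm:
242 = 1 * 161 + 81
161 = 1 * 81 + 80
81 = 1 * 80 + 1
80 = 80 * 1 + 0
GCD(242, 161) = 1

Yes, coprime (GCD = 1)


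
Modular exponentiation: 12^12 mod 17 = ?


12^1 mod 17 = 12
12^2 mod 17 = 8
12^3 mod 17 = 11
12^4 mod 17 = 13
12^5 mod 17 = 3
12^6 mod 17 = 2
12^7 mod 17 = 7
12^8 mod 17 = 16
12^9 mod 17 = 5
12^10 mod 17 = 9
12^11 mod 17 = 6
12^12 mod 17 = 4


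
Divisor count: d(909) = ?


909 = 3^2 × 101^1
d(909) = (2+1) × (1+1) = 6

6 divisors


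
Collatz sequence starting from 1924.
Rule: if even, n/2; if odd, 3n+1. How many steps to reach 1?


1924 → 962 → 481 → 1444 → 722 → 361 → 1084 → 542 → 271 → 814 → 407 → 1222 → 611 → 1834 → 917 → 2752 → 1376 → 688 → 344 → 172 → 86 → 43 → 130 → 65 → 196 → 98 → 49 → 148 → 74 → 37 → 112 → 56 → 28 → 14 → 7 → 22 → 11 → 34 → 17 → 52 → 26 → 13 → 40 → 20 → 10 → 5 → 16 → 8 → 4 → 2 → 1
Total steps = 50

50 steps


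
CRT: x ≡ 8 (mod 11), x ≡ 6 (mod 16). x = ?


M = 11*16 = 176
M1 = M/11 = 16, M2 = M/16 = 11
M1^(-1) mod 11 = 9, M2^(-1) mod 16 = 3
x = 8*16*9 + 6*11*3 = 1350
1350 mod 176 = 118
Check: 118 mod 11 = 8 ✓, 118 mod 16 = 6 ✓

x ≡ 118 (mod 176)


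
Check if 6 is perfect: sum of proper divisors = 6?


Proper divisors of 6: 1, 2, 3
Sum = 1 + 2 + 3 = 6

Yes, 6 is perfect (6 = 6)


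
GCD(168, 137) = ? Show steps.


168 = 1 * 137 + 31
137 = 4 * 31 + 13
31 = 2 * 13 + 5
13 = 2 * 5 + 3
5 = 1 * 3 + 2
3 = 1 * 2 + 1
2 = 2 * 1 + 0
GCD = 1


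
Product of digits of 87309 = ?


8 × 7 × 3 × 0 × 9 = 0


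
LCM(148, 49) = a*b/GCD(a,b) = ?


GCD(148, 49) = 1
LCM = 148*49/1 = 7252/1 = 7252

LCM = 7252


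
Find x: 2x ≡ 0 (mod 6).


GCD(2, 6) = 2 divides 0
Divide: 1x ≡ 0 (mod 3)
x ≡ 0 (mod 3)


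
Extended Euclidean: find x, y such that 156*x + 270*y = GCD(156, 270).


Tabular extended Euclidean (each row: r = 156*s + 270*t):
r=156, s=1, t=0
r=270, s=0, t=1
q=0: r=156, s=1, t=0   [156*(1) + 270*(0) = 156]
q=1: r=114, s=-1, t=1   [156*(-1) + 270*(1) = 114]
q=1: r=42, s=2, t=-1   [156*(2) + 270*(-1) = 42]
q=2: r=30, s=-5, t=3   [156*(-5) + 270*(3) = 30]
q=1: r=12, s=7, t=-4   [156*(7) + 270*(-4) = 12]
q=2: r=6, s=-19, t=11   [156*(-19) + 270*(11) = 6]
q=2: r=0, s=45, t=-26   [156*(45) + 270*(-26) = 0]
GCD = 6; from the row with r=6: x=-19, y=11
Check: 156*(-19) + 270*(11) = -2964 + 2970 = 6

GCD = 6, x = -19, y = 11


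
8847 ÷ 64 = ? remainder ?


8847 = 64 * 138 + 15
Check: 8832 + 15 = 8847

q = 138, r = 15


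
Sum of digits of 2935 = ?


2 + 9 + 3 + 5 = 19


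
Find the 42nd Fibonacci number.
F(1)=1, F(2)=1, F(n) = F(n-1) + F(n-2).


Sequence: 1, 1, 2, 3, 5, 8, 13, 21, 34, 55, 89, 144, 233, 377, 610, 987, 1597, 2584, 4181, 6765, 10946, 17711, 28657, 46368, 75025, 121393, 196418, 317811, 514229, 832040, 1346269, 2178309, 3524578, 5702887, 9227465, 14930352, 24157817, 39088169, 63245986, 102334155, 165580141, 267914296
F(42) = 267914296


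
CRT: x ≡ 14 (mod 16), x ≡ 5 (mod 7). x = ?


M = 16*7 = 112
M1 = M/16 = 7, M2 = M/7 = 16
M1^(-1) mod 16 = 7, M2^(-1) mod 7 = 4
x = 14*7*7 + 5*16*4 = 1006
1006 mod 112 = 110
Check: 110 mod 16 = 14 ✓, 110 mod 7 = 5 ✓

x ≡ 110 (mod 112)


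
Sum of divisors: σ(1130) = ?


Divisors of 1130: 1, 2, 5, 10, 113, 226, 565, 1130
Sum = 1 + 2 + 5 + 10 + 113 + 226 + 565 + 1130 = 2052

σ(1130) = 2052


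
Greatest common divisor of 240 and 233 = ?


240 = 1 * 233 + 7
233 = 33 * 7 + 2
7 = 3 * 2 + 1
2 = 2 * 1 + 0
GCD = 1


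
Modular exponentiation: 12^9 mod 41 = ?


12^1 mod 41 = 12
12^2 mod 41 = 21
12^3 mod 41 = 6
12^4 mod 41 = 31
12^5 mod 41 = 3
12^6 mod 41 = 36
12^7 mod 41 = 22
12^8 mod 41 = 18
12^9 mod 41 = 11


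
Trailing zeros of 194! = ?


floor(194/5) = 38
floor(194/25) = 7
floor(194/125) = 1
Total = 46

46 trailing zeros


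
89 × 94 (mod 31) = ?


89 × 94 = 8366
8366 mod 31 = 27


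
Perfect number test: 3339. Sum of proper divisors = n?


Proper divisors of 3339: 1, 3, 7, 9, 21, 53, 63, 159, 371, 477, 1113
Sum = 1 + 3 + 7 + 9 + 21 + 53 + 63 + 159 + 371 + 477 + 1113 = 2277

No, 3339 is not perfect (2277 ≠ 3339)


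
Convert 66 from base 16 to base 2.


66 (base 16) = 102 (decimal)
102 (decimal) = 1100110 (base 2)


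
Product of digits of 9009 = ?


9 × 0 × 0 × 9 = 0


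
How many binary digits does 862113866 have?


862113866 in base 2 = 110011011000101101000001001010
Number of digits = 30

30 digits (base 2)


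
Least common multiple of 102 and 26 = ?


GCD(102, 26) = 2
LCM = 102*26/2 = 2652/2 = 1326

LCM = 1326


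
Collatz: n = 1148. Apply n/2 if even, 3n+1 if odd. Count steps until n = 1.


1148 → 574 → 287 → 862 → 431 → 1294 → 647 → 1942 → 971 → 2914 → 1457 → 4372 → 2186 → 1093 → 3280 → 1640 → 820 → 410 → 205 → 616 → 308 → 154 → 77 → 232 → 116 → 58 → 29 → 88 → 44 → 22 → 11 → 34 → 17 → 52 → 26 → 13 → 40 → 20 → 10 → 5 → 16 → 8 → 4 → 2 → 1
Total steps = 44

44 steps


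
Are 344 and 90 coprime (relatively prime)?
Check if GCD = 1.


Euclidean algorithm:
344 = 3 * 90 + 74
90 = 1 * 74 + 16
74 = 4 * 16 + 10
16 = 1 * 10 + 6
10 = 1 * 6 + 4
6 = 1 * 4 + 2
4 = 2 * 2 + 0
GCD(344, 90) = 2

No, not coprime (GCD = 2)


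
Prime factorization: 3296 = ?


3296 / 2 = 1648
1648 / 2 = 824
824 / 2 = 412
412 / 2 = 206
206 / 2 = 103
103 / 103 = 1
3296 = 2^5 × 103


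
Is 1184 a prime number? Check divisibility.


1184 / 2 = 592 (exact division)
1184 is NOT prime.

No, 1184 is not prime


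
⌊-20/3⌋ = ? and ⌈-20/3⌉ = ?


-20/3 = -6.6667
floor = -7
ceil = -6

floor = -7, ceil = -6


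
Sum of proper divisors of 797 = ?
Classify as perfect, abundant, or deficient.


Proper divisors: 1
Sum = 1 = 1
1 < 797 → deficient

s(797) = 1 (deficient)


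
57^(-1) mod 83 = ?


Use the extended Euclidean algorithm on (83, 57); each row r = 83*s + 57*t:
r=83, s=1, t=0
r=57, s=0, t=1
q=1: r=26, s=1, t=-1   [83*(1) + 57*(-1) = 26]
q=2: r=5, s=-2, t=3   [83*(-2) + 57*(3) = 5]
q=5: r=1, s=11, t=-16   [83*(11) + 57*(-16) = 1]
q=5: r=0, s=-57, t=83   [83*(-57) + 57*(83) = 0]
GCD = 1 with t = -16, so 57*(-16) ≡ 1 (mod 83)
Inverse = -16 mod 83 = 67
Check: 57 * 67 = 3819 ≡ 1 (mod 83)

57^(-1) ≡ 67 (mod 83)


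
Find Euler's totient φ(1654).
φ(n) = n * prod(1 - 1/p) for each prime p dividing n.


1654 = 2 × 827
Prime factors: 2, 827
φ(1654) = 1654 × (1-1/2) × (1-1/827)
= 1654 × 1/2 × 826/827 = 826

φ(1654) = 826


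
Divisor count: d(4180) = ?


4180 = 2^2 × 5^1 × 11^1 × 19^1
d(4180) = (2+1) × (1+1) × (1+1) × (1+1) = 24

24 divisors


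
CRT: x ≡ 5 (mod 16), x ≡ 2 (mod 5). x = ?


M = 16*5 = 80
M1 = M/16 = 5, M2 = M/5 = 16
M1^(-1) mod 16 = 13, M2^(-1) mod 5 = 1
x = 5*5*13 + 2*16*1 = 357
357 mod 80 = 37
Check: 37 mod 16 = 5 ✓, 37 mod 5 = 2 ✓

x ≡ 37 (mod 80)


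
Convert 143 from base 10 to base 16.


143 (base 10) = 143 (decimal)
143 (decimal) = 8F (base 16)


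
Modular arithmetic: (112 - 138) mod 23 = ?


112 - 138 = -26
-26 mod 23 = 20


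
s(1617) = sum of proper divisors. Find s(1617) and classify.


Proper divisors: 1, 3, 7, 11, 21, 33, 49, 77, 147, 231, 539
Sum = 1 + 3 + 7 + 11 + 21 + 33 + 49 + 77 + 147 + 231 + 539 = 1119
1119 < 1617 → deficient

s(1617) = 1119 (deficient)


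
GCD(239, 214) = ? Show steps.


239 = 1 * 214 + 25
214 = 8 * 25 + 14
25 = 1 * 14 + 11
14 = 1 * 11 + 3
11 = 3 * 3 + 2
3 = 1 * 2 + 1
2 = 2 * 1 + 0
GCD = 1


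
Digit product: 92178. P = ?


9 × 2 × 1 × 7 × 8 = 1008


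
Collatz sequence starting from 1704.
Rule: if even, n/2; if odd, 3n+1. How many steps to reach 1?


1704 → 852 → 426 → 213 → 640 → 320 → 160 → 80 → 40 → 20 → 10 → 5 → 16 → 8 → 4 → 2 → 1
Total steps = 16

16 steps


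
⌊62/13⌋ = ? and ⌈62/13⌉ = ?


62/13 = 4.7692
floor = 4
ceil = 5

floor = 4, ceil = 5


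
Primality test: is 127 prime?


Check divisors up to sqrt(127) = 11.2694
No divisors found.
127 is prime.

Yes, 127 is prime


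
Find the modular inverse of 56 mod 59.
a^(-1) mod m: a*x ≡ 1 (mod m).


Use the extended Euclidean algorithm on (59, 56); each row r = 59*s + 56*t:
r=59, s=1, t=0
r=56, s=0, t=1
q=1: r=3, s=1, t=-1   [59*(1) + 56*(-1) = 3]
q=18: r=2, s=-18, t=19   [59*(-18) + 56*(19) = 2]
q=1: r=1, s=19, t=-20   [59*(19) + 56*(-20) = 1]
q=2: r=0, s=-56, t=59   [59*(-56) + 56*(59) = 0]
GCD = 1 with t = -20, so 56*(-20) ≡ 1 (mod 59)
Inverse = -20 mod 59 = 39
Check: 56 * 39 = 2184 ≡ 1 (mod 59)

56^(-1) ≡ 39 (mod 59)


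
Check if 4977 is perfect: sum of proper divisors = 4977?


Proper divisors of 4977: 1, 3, 7, 9, 21, 63, 79, 237, 553, 711, 1659
Sum = 1 + 3 + 7 + 9 + 21 + 63 + 79 + 237 + 553 + 711 + 1659 = 3343

No, 4977 is not perfect (3343 ≠ 4977)


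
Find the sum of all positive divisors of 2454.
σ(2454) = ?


Divisors of 2454: 1, 2, 3, 6, 409, 818, 1227, 2454
Sum = 1 + 2 + 3 + 6 + 409 + 818 + 1227 + 2454 = 4920

σ(2454) = 4920


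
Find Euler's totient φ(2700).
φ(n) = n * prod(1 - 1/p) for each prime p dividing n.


2700 = 2^2 × 3^3 × 5^2
Prime factors: 2, 3, 5
φ(2700) = 2700 × (1-1/2) × (1-1/3) × (1-1/5)
= 2700 × 1/2 × 2/3 × 4/5 = 720

φ(2700) = 720


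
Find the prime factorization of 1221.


1221 / 3 = 407
407 / 11 = 37
37 / 37 = 1
1221 = 3 × 11 × 37


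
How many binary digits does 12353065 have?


12353065 in base 2 = 101111000111111000101001
Number of digits = 24

24 digits (base 2)


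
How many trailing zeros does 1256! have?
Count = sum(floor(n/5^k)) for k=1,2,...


floor(1256/5) = 251
floor(1256/25) = 50
floor(1256/125) = 10
floor(1256/625) = 2
Total = 313

313 trailing zeros


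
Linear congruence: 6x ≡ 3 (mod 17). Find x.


GCD(6, 17) = 1, unique solution
a^(-1) mod 17 = 3
x = 3 * 3 mod 17 = 9

x ≡ 9 (mod 17)


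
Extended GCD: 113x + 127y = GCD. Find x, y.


Tabular extended Euclidean (each row: r = 113*s + 127*t):
r=113, s=1, t=0
r=127, s=0, t=1
q=0: r=113, s=1, t=0   [113*(1) + 127*(0) = 113]
q=1: r=14, s=-1, t=1   [113*(-1) + 127*(1) = 14]
q=8: r=1, s=9, t=-8   [113*(9) + 127*(-8) = 1]
q=14: r=0, s=-127, t=113   [113*(-127) + 127*(113) = 0]
GCD = 1; from the row with r=1: x=9, y=-8
Check: 113*(9) + 127*(-8) = 1017 - 1016 = 1

GCD = 1, x = 9, y = -8


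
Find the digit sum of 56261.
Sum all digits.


5 + 6 + 2 + 6 + 1 = 20


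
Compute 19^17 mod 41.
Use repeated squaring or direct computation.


19^1 mod 41 = 19
19^2 mod 41 = 33
19^3 mod 41 = 12
19^4 mod 41 = 23
19^5 mod 41 = 27
19^6 mod 41 = 21
19^7 mod 41 = 30
19^8 mod 41 = 37
19^9 mod 41 = 6
19^10 mod 41 = 32
19^11 mod 41 = 34
19^12 mod 41 = 31
19^13 mod 41 = 15
19^14 mod 41 = 39
19^15 mod 41 = 3
19^16 mod 41 = 16
19^17 mod 41 = 17


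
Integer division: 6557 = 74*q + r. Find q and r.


6557 = 74 * 88 + 45
Check: 6512 + 45 = 6557

q = 88, r = 45


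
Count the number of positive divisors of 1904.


1904 = 2^4 × 7^1 × 17^1
d(1904) = (4+1) × (1+1) × (1+1) = 20

20 divisors


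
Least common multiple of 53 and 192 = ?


GCD(53, 192) = 1
LCM = 53*192/1 = 10176/1 = 10176

LCM = 10176


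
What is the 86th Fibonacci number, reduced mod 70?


F(k) mod 70 for k=1..86:
1, 1, 2, 3, 5, 8, 13, 21, 34, 55, 19, 4, 23, 27, 50, 7, 57, 64, 51, 45, 26, 1, 27, 28, 55, 13, 68, 11, 9, 20, 29, 49, 8, 57, 65, 52, 47, 29, 6, 35, 41, 6, 47, 53, 30, 13, 43, 56, 29, 15, 44, 59, 33, 22, 55, 7, 62, 69, 61, 60, 51, 41, 22, 63, 15, 8, 23, 31, 54, 15, 69, 14, 13, 27, 40, 67, 37, 34, 1, 35, 36, 1, 37, 38, 5, 43
F(86) mod 70 = 43


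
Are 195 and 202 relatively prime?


Euclidean algorithm:
202 = 1 * 195 + 7
195 = 27 * 7 + 6
7 = 1 * 6 + 1
6 = 6 * 1 + 0
GCD(195, 202) = 1

Yes, coprime (GCD = 1)


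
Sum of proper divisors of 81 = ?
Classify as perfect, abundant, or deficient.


Proper divisors: 1, 3, 9, 27
Sum = 1 + 3 + 9 + 27 = 40
40 < 81 → deficient

s(81) = 40 (deficient)


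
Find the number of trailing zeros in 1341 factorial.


floor(1341/5) = 268
floor(1341/25) = 53
floor(1341/125) = 10
floor(1341/625) = 2
Total = 333

333 trailing zeros


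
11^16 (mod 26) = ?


11^1 mod 26 = 11
11^2 mod 26 = 17
11^3 mod 26 = 5
11^4 mod 26 = 3
11^5 mod 26 = 7
11^6 mod 26 = 25
11^7 mod 26 = 15
11^8 mod 26 = 9
11^9 mod 26 = 21
11^10 mod 26 = 23
11^11 mod 26 = 19
11^12 mod 26 = 1
11^13 mod 26 = 11
11^14 mod 26 = 17
11^15 mod 26 = 5
11^16 mod 26 = 3


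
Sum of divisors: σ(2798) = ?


Divisors of 2798: 1, 2, 1399, 2798
Sum = 1 + 2 + 1399 + 2798 = 4200

σ(2798) = 4200


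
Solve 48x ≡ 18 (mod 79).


GCD(48, 79) = 1, unique solution
a^(-1) mod 79 = 28
x = 28 * 18 mod 79 = 30

x ≡ 30 (mod 79)


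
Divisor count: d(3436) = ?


3436 = 2^2 × 859^1
d(3436) = (2+1) × (1+1) = 6

6 divisors


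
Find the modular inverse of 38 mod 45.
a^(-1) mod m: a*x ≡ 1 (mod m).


Use the extended Euclidean algorithm on (45, 38); each row r = 45*s + 38*t:
r=45, s=1, t=0
r=38, s=0, t=1
q=1: r=7, s=1, t=-1   [45*(1) + 38*(-1) = 7]
q=5: r=3, s=-5, t=6   [45*(-5) + 38*(6) = 3]
q=2: r=1, s=11, t=-13   [45*(11) + 38*(-13) = 1]
q=3: r=0, s=-38, t=45   [45*(-38) + 38*(45) = 0]
GCD = 1 with t = -13, so 38*(-13) ≡ 1 (mod 45)
Inverse = -13 mod 45 = 32
Check: 38 * 32 = 1216 ≡ 1 (mod 45)

38^(-1) ≡ 32 (mod 45)


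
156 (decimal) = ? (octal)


156 (base 10) = 156 (decimal)
156 (decimal) = 234 (base 8)


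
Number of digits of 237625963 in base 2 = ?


237625963 in base 2 = 1110001010011110001001101011
Number of digits = 28

28 digits (base 2)


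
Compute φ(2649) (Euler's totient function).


2649 = 3 × 883
Prime factors: 3, 883
φ(2649) = 2649 × (1-1/3) × (1-1/883)
= 2649 × 2/3 × 882/883 = 1764

φ(2649) = 1764


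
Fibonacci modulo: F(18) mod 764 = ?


F(k) mod 764 for k=1..18:
1, 1, 2, 3, 5, 8, 13, 21, 34, 55, 89, 144, 233, 377, 610, 223, 69, 292
F(18) mod 764 = 292


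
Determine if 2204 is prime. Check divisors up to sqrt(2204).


2204 / 2 = 1102 (exact division)
2204 is NOT prime.

No, 2204 is not prime


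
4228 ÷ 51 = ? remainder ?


4228 = 51 * 82 + 46
Check: 4182 + 46 = 4228

q = 82, r = 46


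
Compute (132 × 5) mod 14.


132 × 5 = 660
660 mod 14 = 2


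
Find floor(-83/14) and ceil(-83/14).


-83/14 = -5.9286
floor = -6
ceil = -5

floor = -6, ceil = -5


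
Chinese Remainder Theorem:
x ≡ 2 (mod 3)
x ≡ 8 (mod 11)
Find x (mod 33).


M = 3*11 = 33
M1 = M/3 = 11, M2 = M/11 = 3
M1^(-1) mod 3 = 2, M2^(-1) mod 11 = 4
x = 2*11*2 + 8*3*4 = 140
140 mod 33 = 8
Check: 8 mod 3 = 2 ✓, 8 mod 11 = 8 ✓

x ≡ 8 (mod 33)


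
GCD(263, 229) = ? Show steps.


263 = 1 * 229 + 34
229 = 6 * 34 + 25
34 = 1 * 25 + 9
25 = 2 * 9 + 7
9 = 1 * 7 + 2
7 = 3 * 2 + 1
2 = 2 * 1 + 0
GCD = 1


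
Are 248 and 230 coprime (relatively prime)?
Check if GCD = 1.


Euclidean algorithm:
248 = 1 * 230 + 18
230 = 12 * 18 + 14
18 = 1 * 14 + 4
14 = 3 * 4 + 2
4 = 2 * 2 + 0
GCD(248, 230) = 2

No, not coprime (GCD = 2)


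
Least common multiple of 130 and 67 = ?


GCD(130, 67) = 1
LCM = 130*67/1 = 8710/1 = 8710

LCM = 8710


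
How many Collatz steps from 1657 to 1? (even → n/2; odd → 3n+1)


1657 → 4972 → 2486 → 1243 → 3730 → 1865 → 5596 → 2798 → 1399 → 4198 → 2099 → 6298 → 3149 → 9448 → 4724 → 2362 → 1181 → 3544 → 1772 → 886 → 443 → 1330 → 665 → 1996 → 998 → 499 → 1498 → 749 → 2248 → 1124 → 562 → 281 → 844 → 422 → 211 → 634 → 317 → 952 → 476 → 238 → 119 → 358 → 179 → 538 → 269 → 808 → 404 → 202 → 101 → 304 → 152 → 76 → 38 → 19 → 58 → 29 → 88 → 44 → 22 → 11 → 34 → 17 → 52 → 26 → 13 → 40 → 20 → 10 → 5 → 16 → 8 → 4 → 2 → 1
Total steps = 73

73 steps


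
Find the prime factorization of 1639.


1639 / 11 = 149
149 / 149 = 1
1639 = 11 × 149


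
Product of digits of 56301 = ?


5 × 6 × 3 × 0 × 1 = 0


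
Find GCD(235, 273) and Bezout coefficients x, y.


Tabular extended Euclidean (each row: r = 235*s + 273*t):
r=235, s=1, t=0
r=273, s=0, t=1
q=0: r=235, s=1, t=0   [235*(1) + 273*(0) = 235]
q=1: r=38, s=-1, t=1   [235*(-1) + 273*(1) = 38]
q=6: r=7, s=7, t=-6   [235*(7) + 273*(-6) = 7]
q=5: r=3, s=-36, t=31   [235*(-36) + 273*(31) = 3]
q=2: r=1, s=79, t=-68   [235*(79) + 273*(-68) = 1]
q=3: r=0, s=-273, t=235   [235*(-273) + 273*(235) = 0]
GCD = 1; from the row with r=1: x=79, y=-68
Check: 235*(79) + 273*(-68) = 18565 - 18564 = 1

GCD = 1, x = 79, y = -68


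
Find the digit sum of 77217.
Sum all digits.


7 + 7 + 2 + 1 + 7 = 24


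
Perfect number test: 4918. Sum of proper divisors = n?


Proper divisors of 4918: 1, 2, 2459
Sum = 1 + 2 + 2459 = 2462

No, 4918 is not perfect (2462 ≠ 4918)


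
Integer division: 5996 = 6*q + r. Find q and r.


5996 = 6 * 999 + 2
Check: 5994 + 2 = 5996

q = 999, r = 2


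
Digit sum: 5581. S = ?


5 + 5 + 8 + 1 = 19


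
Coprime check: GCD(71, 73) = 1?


Euclidean algorithm:
73 = 1 * 71 + 2
71 = 35 * 2 + 1
2 = 2 * 1 + 0
GCD(71, 73) = 1

Yes, coprime (GCD = 1)


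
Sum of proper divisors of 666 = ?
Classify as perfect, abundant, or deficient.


Proper divisors: 1, 2, 3, 6, 9, 18, 37, 74, 111, 222, 333
Sum = 1 + 2 + 3 + 6 + 9 + 18 + 37 + 74 + 111 + 222 + 333 = 816
816 > 666 → abundant

s(666) = 816 (abundant)
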